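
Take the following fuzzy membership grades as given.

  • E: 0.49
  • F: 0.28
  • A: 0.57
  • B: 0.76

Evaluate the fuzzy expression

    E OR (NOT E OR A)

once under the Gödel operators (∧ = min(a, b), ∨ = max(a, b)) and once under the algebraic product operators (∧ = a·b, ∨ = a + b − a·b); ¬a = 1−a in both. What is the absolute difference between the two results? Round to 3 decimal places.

Under Gödel:
  NOT E = 1 − 0.49 = 0.51
  NOT E OR A = max(a, b) on (0.51, 0.57) = 0.57
  E OR (NOT E OR A) = max(a, b) on (0.49, 0.57) = 0.57
  → value = 0.5700
Under algebraic product:
  NOT E = 1 − 0.4900 = 0.5100
  NOT E OR A = a + b − a·b on (0.5100, 0.5700) = 0.7893
  E OR (NOT E OR A) = a + b − a·b on (0.4900, 0.7893) = 0.8925
  → value = 0.8925
|0.5700 − 0.8925| = 0.323

0.323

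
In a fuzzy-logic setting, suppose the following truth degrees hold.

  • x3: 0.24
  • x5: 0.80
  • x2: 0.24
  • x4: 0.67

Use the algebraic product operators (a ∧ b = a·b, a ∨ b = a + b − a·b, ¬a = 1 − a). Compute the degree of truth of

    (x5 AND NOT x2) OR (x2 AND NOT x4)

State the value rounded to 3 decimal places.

NOT x2 = 1 − 0.2400 = 0.7600
x5 AND NOT x2 = a·b on (0.8000, 0.7600) = 0.6080
NOT x4 = 1 − 0.6700 = 0.3300
x2 AND NOT x4 = a·b on (0.2400, 0.3300) = 0.0792
(x5 AND NOT x2) OR (x2 AND NOT x4) = a + b − a·b on (0.6080, 0.0792) = 0.6390

0.639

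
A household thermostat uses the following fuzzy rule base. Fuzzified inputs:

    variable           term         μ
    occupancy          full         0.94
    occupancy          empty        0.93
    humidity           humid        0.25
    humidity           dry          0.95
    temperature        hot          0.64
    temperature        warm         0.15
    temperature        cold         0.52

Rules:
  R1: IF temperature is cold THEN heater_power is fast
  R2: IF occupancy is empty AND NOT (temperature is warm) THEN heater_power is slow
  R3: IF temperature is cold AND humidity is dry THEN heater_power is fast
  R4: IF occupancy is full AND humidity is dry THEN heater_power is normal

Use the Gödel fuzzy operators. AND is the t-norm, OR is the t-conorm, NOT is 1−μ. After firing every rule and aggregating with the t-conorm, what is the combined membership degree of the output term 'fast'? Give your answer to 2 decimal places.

R1: cold=0.52 → w = 0.52
R2: empty=0.93, ¬warm=1−0.15=0.85; AND[min(a, b)] → w = 0.85
R3: cold=0.52, dry=0.95; AND[min(a, b)] → w = 0.52
R4: full=0.94, dry=0.95; AND[min(a, b)] → w = 0.94
Rules with consequent 'fast': {R1, R3} → strengths 0.52, 0.52
Aggregate via t-conorm [max(a, b)]: 0.52

0.52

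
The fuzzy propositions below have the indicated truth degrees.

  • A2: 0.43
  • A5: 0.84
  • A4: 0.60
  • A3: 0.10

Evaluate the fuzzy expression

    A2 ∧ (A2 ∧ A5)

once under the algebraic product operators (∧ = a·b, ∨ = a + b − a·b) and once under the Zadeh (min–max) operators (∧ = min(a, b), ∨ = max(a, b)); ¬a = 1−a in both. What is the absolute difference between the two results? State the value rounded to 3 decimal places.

Under algebraic product:
  A2 ∧ A5 = a·b on (0.4300, 0.8400) = 0.3612
  A2 ∧ (A2 ∧ A5) = a·b on (0.4300, 0.3612) = 0.1553
  → value = 0.1553
Under Zadeh (min–max):
  A2 ∧ A5 = min(a, b) on (0.43, 0.84) = 0.43
  A2 ∧ (A2 ∧ A5) = min(a, b) on (0.43, 0.43) = 0.43
  → value = 0.4300
|0.1553 − 0.4300| = 0.275

0.275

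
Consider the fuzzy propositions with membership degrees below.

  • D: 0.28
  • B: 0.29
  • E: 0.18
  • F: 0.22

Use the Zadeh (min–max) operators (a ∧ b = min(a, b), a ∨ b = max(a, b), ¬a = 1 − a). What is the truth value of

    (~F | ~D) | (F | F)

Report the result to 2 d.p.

~F = 1 − 0.22 = 0.78
~D = 1 − 0.28 = 0.72
~F | ~D = max(a, b) on (0.78, 0.72) = 0.78
F | F = max(a, b) on (0.22, 0.22) = 0.22
(~F | ~D) | (F | F) = max(a, b) on (0.78, 0.22) = 0.78

0.78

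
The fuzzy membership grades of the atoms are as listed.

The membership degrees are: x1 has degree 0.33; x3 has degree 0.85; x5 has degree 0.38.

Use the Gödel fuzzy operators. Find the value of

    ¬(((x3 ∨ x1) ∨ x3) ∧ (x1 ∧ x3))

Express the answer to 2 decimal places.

0.67

x3 ∨ x1 = max(a, b) on (0.85, 0.33) = 0.85
(x3 ∨ x1) ∨ x3 = max(a, b) on (0.85, 0.85) = 0.85
x1 ∧ x3 = min(a, b) on (0.33, 0.85) = 0.33
((x3 ∨ x1) ∨ x3) ∧ (x1 ∧ x3) = min(a, b) on (0.85, 0.33) = 0.33
¬(((x3 ∨ x1) ∨ x3) ∧ (x1 ∧ x3)) = 1 − 0.33 = 0.67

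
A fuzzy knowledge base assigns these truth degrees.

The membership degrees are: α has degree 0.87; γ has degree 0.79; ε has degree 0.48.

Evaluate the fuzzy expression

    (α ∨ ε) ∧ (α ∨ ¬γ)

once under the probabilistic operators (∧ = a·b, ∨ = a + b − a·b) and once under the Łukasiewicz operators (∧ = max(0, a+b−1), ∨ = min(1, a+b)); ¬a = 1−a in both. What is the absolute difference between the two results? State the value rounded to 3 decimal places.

Under probabilistic:
  α ∨ ε = a + b − a·b on (0.8700, 0.4800) = 0.9324
  ¬γ = 1 − 0.7900 = 0.2100
  α ∨ ¬γ = a + b − a·b on (0.8700, 0.2100) = 0.8973
  (α ∨ ε) ∧ (α ∨ ¬γ) = a·b on (0.9324, 0.8973) = 0.8366
  → value = 0.8366
Under Łukasiewicz:
  α ∨ ε = min(1, a+b) on (0.87, 0.48) = 1.00
  ¬γ = 1 − 0.79 = 0.21
  α ∨ ¬γ = min(1, a+b) on (0.87, 0.21) = 1.00
  (α ∨ ε) ∧ (α ∨ ¬γ) = max(0, a+b−1) on (1.00, 1.00) = 1.00
  → value = 1.0000
|0.8366 − 1.0000| = 0.163

0.163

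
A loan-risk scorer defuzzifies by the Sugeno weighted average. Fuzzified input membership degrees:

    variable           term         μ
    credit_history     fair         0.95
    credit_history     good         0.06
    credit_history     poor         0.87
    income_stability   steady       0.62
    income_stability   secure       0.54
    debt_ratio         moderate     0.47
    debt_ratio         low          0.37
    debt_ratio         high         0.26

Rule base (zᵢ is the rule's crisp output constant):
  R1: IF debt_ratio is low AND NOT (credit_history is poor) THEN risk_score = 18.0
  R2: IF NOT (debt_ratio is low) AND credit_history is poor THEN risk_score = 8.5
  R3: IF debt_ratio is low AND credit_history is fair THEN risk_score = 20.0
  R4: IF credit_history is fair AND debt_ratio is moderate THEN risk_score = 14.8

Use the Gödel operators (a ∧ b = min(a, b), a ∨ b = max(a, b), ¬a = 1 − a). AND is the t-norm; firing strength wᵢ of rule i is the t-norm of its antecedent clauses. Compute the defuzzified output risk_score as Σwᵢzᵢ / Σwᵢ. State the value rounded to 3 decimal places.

R1 (z=18.0): low=0.37, ¬poor=1−0.87=0.13; AND[min(a, b)] → w = 0.13
R2 (z=8.5): ¬low=1−0.37=0.63, poor=0.87; AND[min(a, b)] → w = 0.63
R3 (z=20.0): low=0.37, fair=0.95; AND[min(a, b)] → w = 0.37
R4 (z=14.8): fair=0.95, moderate=0.47; AND[min(a, b)] → w = 0.47
Weighted average = (0.13·18.0 + 0.63·8.5 + 0.37·20.0 + 0.47·14.8) / (0.13 + 0.63 + 0.37 + 0.47)
  = 22.0510 / 1.6000 = 13.782

13.782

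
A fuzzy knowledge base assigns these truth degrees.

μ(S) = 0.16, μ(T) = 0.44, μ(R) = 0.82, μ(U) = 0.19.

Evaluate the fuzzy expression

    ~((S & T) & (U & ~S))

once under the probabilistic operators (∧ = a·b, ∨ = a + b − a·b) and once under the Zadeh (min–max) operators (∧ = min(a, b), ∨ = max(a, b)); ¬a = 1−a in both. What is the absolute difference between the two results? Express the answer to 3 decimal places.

0.149

Under probabilistic:
  S & T = a·b on (0.1600, 0.4400) = 0.0704
  ~S = 1 − 0.1600 = 0.8400
  U & ~S = a·b on (0.1900, 0.8400) = 0.1596
  (S & T) & (U & ~S) = a·b on (0.0704, 0.1596) = 0.0112
  ~((S & T) & (U & ~S)) = 1 − 0.0112 = 0.9888
  → value = 0.9888
Under Zadeh (min–max):
  S & T = min(a, b) on (0.16, 0.44) = 0.16
  ~S = 1 − 0.16 = 0.84
  U & ~S = min(a, b) on (0.19, 0.84) = 0.19
  (S & T) & (U & ~S) = min(a, b) on (0.16, 0.19) = 0.16
  ~((S & T) & (U & ~S)) = 1 − 0.16 = 0.84
  → value = 0.8400
|0.9888 − 0.8400| = 0.149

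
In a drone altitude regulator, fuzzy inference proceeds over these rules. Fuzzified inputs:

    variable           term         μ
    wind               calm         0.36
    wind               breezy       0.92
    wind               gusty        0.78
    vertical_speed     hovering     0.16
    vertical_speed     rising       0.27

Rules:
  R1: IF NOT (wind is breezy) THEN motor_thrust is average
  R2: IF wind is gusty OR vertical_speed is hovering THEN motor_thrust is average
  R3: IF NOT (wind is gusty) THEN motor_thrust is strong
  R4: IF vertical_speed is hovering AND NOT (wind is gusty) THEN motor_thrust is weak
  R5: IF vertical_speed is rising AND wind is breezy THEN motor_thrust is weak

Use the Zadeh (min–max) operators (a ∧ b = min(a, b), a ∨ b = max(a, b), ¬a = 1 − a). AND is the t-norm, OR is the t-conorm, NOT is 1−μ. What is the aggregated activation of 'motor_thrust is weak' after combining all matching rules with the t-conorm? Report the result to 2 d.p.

R1: ¬breezy=1−0.92=0.08 → w = 0.08
R2: gusty=0.78, hovering=0.16; OR[max(a, b)] → w = 0.78
R3: ¬gusty=1−0.78=0.22 → w = 0.22
R4: hovering=0.16, ¬gusty=1−0.78=0.22; AND[min(a, b)] → w = 0.16
R5: rising=0.27, breezy=0.92; AND[min(a, b)] → w = 0.27
Rules with consequent 'weak': {R4, R5} → strengths 0.16, 0.27
Aggregate via t-conorm [max(a, b)]: 0.27

0.27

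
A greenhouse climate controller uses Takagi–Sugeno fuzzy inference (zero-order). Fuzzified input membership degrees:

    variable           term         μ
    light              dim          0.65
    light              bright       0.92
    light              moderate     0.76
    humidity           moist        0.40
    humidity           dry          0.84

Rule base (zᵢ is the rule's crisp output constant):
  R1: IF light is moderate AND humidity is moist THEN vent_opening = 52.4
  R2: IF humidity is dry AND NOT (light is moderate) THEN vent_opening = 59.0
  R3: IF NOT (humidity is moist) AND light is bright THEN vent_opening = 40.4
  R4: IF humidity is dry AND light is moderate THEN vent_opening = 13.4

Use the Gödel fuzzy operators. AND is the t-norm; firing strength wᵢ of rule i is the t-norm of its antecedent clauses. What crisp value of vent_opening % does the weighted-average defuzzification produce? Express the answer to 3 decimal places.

R1 (z=52.4): moderate=0.76, moist=0.40; AND[min(a, b)] → w = 0.40
R2 (z=59.0): dry=0.84, ¬moderate=1−0.76=0.24; AND[min(a, b)] → w = 0.24
R3 (z=40.4): ¬moist=1−0.40=0.60, bright=0.92; AND[min(a, b)] → w = 0.60
R4 (z=13.4): dry=0.84, moderate=0.76; AND[min(a, b)] → w = 0.76
Weighted average = (0.40·52.4 + 0.24·59.0 + 0.60·40.4 + 0.76·13.4) / (0.40 + 0.24 + 0.60 + 0.76)
  = 69.5440 / 2.0000 = 34.772

34.772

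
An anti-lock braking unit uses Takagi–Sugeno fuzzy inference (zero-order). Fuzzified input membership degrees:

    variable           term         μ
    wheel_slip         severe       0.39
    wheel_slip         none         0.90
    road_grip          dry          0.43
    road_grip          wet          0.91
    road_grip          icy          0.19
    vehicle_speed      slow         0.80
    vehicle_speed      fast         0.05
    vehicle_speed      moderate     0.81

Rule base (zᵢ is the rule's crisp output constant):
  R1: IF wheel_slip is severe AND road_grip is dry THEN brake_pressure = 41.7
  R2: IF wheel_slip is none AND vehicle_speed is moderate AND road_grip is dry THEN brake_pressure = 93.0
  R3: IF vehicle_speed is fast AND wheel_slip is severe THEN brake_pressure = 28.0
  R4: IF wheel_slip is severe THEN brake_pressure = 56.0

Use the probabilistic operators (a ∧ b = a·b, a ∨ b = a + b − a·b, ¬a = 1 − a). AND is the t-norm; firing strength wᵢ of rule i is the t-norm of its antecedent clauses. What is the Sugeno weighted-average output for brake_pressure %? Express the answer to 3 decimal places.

65.717

R1 (z=41.7): severe=0.39, dry=0.43; AND[a·b] → w = 0.1677
R2 (z=93.0): none=0.90, moderate=0.81, dry=0.43; AND[a·b] → w = 0.3135
R3 (z=28.0): fast=0.05, severe=0.39; AND[a·b] → w = 0.0195
R4 (z=56.0): severe=0.39 → w = 0.3900
Weighted average = (0.1677·41.7 + 0.3135·93.0 + 0.0195·28.0 + 0.3900·56.0) / (0.1677 + 0.3135 + 0.0195 + 0.3900)
  = 58.5318 / 0.8907 = 65.717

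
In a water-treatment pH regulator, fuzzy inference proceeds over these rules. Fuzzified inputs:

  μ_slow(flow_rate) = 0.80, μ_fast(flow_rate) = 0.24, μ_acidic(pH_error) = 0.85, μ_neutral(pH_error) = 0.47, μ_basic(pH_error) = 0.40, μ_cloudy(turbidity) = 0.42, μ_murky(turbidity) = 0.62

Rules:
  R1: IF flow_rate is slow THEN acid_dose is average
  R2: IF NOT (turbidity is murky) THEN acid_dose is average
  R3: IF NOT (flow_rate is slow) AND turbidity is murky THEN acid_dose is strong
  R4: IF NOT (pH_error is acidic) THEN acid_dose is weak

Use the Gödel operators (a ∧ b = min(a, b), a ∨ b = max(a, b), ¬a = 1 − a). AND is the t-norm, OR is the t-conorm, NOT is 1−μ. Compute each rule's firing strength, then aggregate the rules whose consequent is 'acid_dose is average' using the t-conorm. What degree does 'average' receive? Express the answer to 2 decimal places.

0.80

R1: slow=0.80 → w = 0.80
R2: ¬murky=1−0.62=0.38 → w = 0.38
R3: ¬slow=1−0.80=0.20, murky=0.62; AND[min(a, b)] → w = 0.20
R4: ¬acidic=1−0.85=0.15 → w = 0.15
Rules with consequent 'average': {R1, R2} → strengths 0.80, 0.38
Aggregate via t-conorm [max(a, b)]: 0.80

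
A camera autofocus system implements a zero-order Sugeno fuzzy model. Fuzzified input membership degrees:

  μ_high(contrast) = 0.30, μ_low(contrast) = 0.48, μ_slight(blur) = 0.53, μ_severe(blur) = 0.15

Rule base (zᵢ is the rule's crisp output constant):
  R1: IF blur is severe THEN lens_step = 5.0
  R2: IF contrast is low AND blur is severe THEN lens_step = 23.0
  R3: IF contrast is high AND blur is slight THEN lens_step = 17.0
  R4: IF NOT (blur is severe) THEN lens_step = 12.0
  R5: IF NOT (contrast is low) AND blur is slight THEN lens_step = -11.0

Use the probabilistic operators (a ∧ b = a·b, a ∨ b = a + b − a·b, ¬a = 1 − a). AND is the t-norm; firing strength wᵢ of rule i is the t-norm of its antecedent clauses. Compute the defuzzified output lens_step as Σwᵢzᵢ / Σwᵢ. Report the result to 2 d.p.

R1 (z=5.0): severe=0.15 → w = 0.1500
R2 (z=23.0): low=0.48, severe=0.15; AND[a·b] → w = 0.0720
R3 (z=17.0): high=0.30, slight=0.53; AND[a·b] → w = 0.1590
R4 (z=12.0): ¬severe=1−0.15=0.85 → w = 0.8500
R5 (z=-11.0): ¬low=1−0.48=0.52, slight=0.53; AND[a·b] → w = 0.2756
Weighted average = (0.1500·5.0 + 0.0720·23.0 + 0.1590·17.0 + 0.8500·12.0 + 0.2756·-11.0) / (0.1500 + 0.0720 + 0.1590 + 0.8500 + 0.2756)
  = 12.2774 / 1.5066 = 8.15

8.15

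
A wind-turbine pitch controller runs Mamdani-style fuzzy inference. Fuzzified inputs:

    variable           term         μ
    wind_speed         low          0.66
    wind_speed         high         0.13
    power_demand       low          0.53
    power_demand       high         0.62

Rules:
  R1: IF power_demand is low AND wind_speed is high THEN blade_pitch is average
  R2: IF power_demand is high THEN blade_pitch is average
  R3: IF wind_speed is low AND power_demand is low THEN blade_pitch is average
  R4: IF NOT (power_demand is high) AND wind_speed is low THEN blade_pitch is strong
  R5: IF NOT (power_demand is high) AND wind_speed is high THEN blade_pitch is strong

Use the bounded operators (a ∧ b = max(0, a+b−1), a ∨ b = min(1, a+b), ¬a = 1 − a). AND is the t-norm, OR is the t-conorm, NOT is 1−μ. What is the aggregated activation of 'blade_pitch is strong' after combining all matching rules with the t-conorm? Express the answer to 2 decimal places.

R1: low=0.53, high=0.13; AND[max(0, a+b−1)] → w = 0.00
R2: high=0.62 → w = 0.62
R3: low=0.66, low=0.53; AND[max(0, a+b−1)] → w = 0.19
R4: ¬high=1−0.62=0.38, low=0.66; AND[max(0, a+b−1)] → w = 0.04
R5: ¬high=1−0.62=0.38, high=0.13; AND[max(0, a+b−1)] → w = 0.00
Rules with consequent 'strong': {R4, R5} → strengths 0.04, 0.00
Aggregate via t-conorm [min(1, a+b)]: 0.04

0.04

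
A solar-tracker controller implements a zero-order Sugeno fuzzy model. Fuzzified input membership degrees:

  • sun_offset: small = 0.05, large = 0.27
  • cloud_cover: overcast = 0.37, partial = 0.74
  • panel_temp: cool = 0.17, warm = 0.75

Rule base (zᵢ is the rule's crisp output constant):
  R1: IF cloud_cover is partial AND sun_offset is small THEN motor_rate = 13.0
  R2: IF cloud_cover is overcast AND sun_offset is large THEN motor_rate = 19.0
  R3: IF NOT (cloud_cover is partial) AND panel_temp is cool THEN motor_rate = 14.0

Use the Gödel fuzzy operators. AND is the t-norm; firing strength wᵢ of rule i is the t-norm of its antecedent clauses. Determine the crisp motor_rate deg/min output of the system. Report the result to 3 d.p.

R1 (z=13.0): partial=0.74, small=0.05; AND[min(a, b)] → w = 0.05
R2 (z=19.0): overcast=0.37, large=0.27; AND[min(a, b)] → w = 0.27
R3 (z=14.0): ¬partial=1−0.74=0.26, cool=0.17; AND[min(a, b)] → w = 0.17
Weighted average = (0.05·13.0 + 0.27·19.0 + 0.17·14.0) / (0.05 + 0.27 + 0.17)
  = 8.1600 / 0.4900 = 16.653

16.653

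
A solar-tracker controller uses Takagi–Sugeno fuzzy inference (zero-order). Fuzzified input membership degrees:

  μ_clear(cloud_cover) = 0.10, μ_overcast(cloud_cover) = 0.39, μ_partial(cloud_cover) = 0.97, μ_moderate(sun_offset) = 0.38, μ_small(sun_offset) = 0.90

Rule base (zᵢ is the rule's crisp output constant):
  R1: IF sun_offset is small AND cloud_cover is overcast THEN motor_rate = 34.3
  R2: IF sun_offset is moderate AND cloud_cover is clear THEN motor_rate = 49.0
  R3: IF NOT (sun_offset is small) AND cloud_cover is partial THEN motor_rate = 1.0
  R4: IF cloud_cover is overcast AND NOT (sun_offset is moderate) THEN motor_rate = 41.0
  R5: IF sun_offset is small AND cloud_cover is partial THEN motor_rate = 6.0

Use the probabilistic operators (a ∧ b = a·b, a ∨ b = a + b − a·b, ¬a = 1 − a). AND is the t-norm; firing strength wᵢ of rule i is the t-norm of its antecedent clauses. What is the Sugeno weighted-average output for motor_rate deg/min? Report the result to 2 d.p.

18.21

R1 (z=34.3): small=0.90, overcast=0.39; AND[a·b] → w = 0.3510
R2 (z=49.0): moderate=0.38, clear=0.10; AND[a·b] → w = 0.0380
R3 (z=1.0): ¬small=1−0.90=0.10, partial=0.97; AND[a·b] → w = 0.0970
R4 (z=41.0): overcast=0.39, ¬moderate=1−0.38=0.62; AND[a·b] → w = 0.2418
R5 (z=6.0): small=0.90, partial=0.97; AND[a·b] → w = 0.8730
Weighted average = (0.3510·34.3 + 0.0380·49.0 + 0.0970·1.0 + 0.2418·41.0 + 0.8730·6.0) / (0.3510 + 0.0380 + 0.0970 + 0.2418 + 0.8730)
  = 29.1501 / 1.6008 = 18.21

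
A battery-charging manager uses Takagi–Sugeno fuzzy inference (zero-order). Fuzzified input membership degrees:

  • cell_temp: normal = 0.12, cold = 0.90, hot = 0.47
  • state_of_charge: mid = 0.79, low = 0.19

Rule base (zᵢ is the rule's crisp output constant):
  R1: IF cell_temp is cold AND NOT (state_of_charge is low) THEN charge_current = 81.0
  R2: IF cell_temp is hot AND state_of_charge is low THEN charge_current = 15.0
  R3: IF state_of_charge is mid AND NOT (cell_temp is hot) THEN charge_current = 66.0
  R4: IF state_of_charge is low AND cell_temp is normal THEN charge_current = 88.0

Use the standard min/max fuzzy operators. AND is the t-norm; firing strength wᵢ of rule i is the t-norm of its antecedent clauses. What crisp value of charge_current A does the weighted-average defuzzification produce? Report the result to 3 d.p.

R1 (z=81.0): cold=0.90, ¬low=1−0.19=0.81; AND[min(a, b)] → w = 0.81
R2 (z=15.0): hot=0.47, low=0.19; AND[min(a, b)] → w = 0.19
R3 (z=66.0): mid=0.79, ¬hot=1−0.47=0.53; AND[min(a, b)] → w = 0.53
R4 (z=88.0): low=0.19, normal=0.12; AND[min(a, b)] → w = 0.12
Weighted average = (0.81·81.0 + 0.19·15.0 + 0.53·66.0 + 0.12·88.0) / (0.81 + 0.19 + 0.53 + 0.12)
  = 114.0000 / 1.6500 = 69.091

69.091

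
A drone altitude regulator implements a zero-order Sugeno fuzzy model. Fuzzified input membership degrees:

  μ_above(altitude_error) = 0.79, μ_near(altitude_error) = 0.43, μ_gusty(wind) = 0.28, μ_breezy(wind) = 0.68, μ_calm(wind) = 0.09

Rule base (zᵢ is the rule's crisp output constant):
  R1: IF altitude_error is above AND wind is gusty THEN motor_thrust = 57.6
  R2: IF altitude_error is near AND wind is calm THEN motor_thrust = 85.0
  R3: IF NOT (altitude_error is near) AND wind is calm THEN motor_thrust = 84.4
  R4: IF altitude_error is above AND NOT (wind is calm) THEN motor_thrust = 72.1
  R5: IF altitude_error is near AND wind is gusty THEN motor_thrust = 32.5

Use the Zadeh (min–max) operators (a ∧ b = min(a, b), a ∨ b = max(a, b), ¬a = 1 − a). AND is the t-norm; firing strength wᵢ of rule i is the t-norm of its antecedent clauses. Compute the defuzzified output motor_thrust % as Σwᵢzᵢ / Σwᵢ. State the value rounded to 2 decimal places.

63.68

R1 (z=57.6): above=0.79, gusty=0.28; AND[min(a, b)] → w = 0.28
R2 (z=85.0): near=0.43, calm=0.09; AND[min(a, b)] → w = 0.09
R3 (z=84.4): ¬near=1−0.43=0.57, calm=0.09; AND[min(a, b)] → w = 0.09
R4 (z=72.1): above=0.79, ¬calm=1−0.09=0.91; AND[min(a, b)] → w = 0.79
R5 (z=32.5): near=0.43, gusty=0.28; AND[min(a, b)] → w = 0.28
Weighted average = (0.28·57.6 + 0.09·85.0 + 0.09·84.4 + 0.79·72.1 + 0.28·32.5) / (0.28 + 0.09 + 0.09 + 0.79 + 0.28)
  = 97.4330 / 1.5300 = 63.68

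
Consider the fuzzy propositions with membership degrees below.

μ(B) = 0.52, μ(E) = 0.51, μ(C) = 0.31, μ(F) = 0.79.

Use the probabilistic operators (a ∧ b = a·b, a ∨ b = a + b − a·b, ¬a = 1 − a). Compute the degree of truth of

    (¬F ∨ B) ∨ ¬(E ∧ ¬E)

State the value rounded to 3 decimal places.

¬F = 1 − 0.7900 = 0.2100
¬F ∨ B = a + b − a·b on (0.2100, 0.5200) = 0.6208
¬E = 1 − 0.5100 = 0.4900
E ∧ ¬E = a·b on (0.5100, 0.4900) = 0.2499
¬(E ∧ ¬E) = 1 − 0.2499 = 0.7501
(¬F ∨ B) ∨ ¬(E ∧ ¬E) = a + b − a·b on (0.6208, 0.7501) = 0.9052

0.905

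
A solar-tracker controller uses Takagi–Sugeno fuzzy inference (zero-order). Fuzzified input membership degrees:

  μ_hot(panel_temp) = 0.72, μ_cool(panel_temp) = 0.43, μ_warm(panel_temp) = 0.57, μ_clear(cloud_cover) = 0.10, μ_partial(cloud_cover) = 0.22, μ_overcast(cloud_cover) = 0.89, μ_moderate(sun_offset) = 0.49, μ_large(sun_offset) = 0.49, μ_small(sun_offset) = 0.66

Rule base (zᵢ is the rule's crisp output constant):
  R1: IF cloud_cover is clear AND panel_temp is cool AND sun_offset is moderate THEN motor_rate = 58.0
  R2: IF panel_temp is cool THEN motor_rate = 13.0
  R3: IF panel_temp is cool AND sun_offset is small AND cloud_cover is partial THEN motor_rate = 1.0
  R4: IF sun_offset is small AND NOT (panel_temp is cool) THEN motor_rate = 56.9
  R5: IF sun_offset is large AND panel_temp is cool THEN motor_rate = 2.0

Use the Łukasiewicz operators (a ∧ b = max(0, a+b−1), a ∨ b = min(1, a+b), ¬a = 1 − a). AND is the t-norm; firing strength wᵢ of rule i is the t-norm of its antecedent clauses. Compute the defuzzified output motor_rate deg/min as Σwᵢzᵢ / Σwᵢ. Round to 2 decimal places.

R1 (z=58.0): clear=0.10, cool=0.43, moderate=0.49; AND[max(0, a+b−1)] → w = 0.00
R2 (z=13.0): cool=0.43 → w = 0.43
R3 (z=1.0): cool=0.43, small=0.66, partial=0.22; AND[max(0, a+b−1)] → w = 0.00
R4 (z=56.9): small=0.66, ¬cool=1−0.43=0.57; AND[max(0, a+b−1)] → w = 0.23
R5 (z=2.0): large=0.49, cool=0.43; AND[max(0, a+b−1)] → w = 0.00
Weighted average = (0.00·58.0 + 0.43·13.0 + 0.00·1.0 + 0.23·56.9 + 0.00·2.0) / (0.00 + 0.43 + 0.00 + 0.23 + 0.00)
  = 18.6770 / 0.6600 = 28.30

28.30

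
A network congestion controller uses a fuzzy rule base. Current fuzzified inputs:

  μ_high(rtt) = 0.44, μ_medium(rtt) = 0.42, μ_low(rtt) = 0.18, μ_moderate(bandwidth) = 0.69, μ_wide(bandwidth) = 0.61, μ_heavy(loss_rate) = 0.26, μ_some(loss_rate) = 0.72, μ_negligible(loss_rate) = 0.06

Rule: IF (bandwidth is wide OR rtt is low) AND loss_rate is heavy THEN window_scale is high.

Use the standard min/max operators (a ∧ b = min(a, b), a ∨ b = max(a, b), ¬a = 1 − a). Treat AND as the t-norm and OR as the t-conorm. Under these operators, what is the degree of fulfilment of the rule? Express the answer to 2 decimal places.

0.26

firing strength: (wide=0.61 OR low=0.18) = 0.61; AND[min(a, b)] with heavy=0.26 → w = 0.26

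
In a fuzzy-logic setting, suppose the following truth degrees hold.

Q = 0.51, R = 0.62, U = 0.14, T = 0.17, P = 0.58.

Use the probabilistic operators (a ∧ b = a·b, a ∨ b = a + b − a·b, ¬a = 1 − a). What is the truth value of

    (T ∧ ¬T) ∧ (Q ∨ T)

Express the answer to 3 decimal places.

0.084

¬T = 1 − 0.1700 = 0.8300
T ∧ ¬T = a·b on (0.1700, 0.8300) = 0.1411
Q ∨ T = a + b − a·b on (0.5100, 0.1700) = 0.5933
(T ∧ ¬T) ∧ (Q ∨ T) = a·b on (0.1411, 0.5933) = 0.0837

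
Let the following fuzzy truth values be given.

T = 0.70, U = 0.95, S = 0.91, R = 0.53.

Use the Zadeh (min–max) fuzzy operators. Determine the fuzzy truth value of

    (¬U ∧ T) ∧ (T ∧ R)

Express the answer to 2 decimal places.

¬U = 1 − 0.95 = 0.05
¬U ∧ T = min(a, b) on (0.05, 0.70) = 0.05
T ∧ R = min(a, b) on (0.70, 0.53) = 0.53
(¬U ∧ T) ∧ (T ∧ R) = min(a, b) on (0.05, 0.53) = 0.05

0.05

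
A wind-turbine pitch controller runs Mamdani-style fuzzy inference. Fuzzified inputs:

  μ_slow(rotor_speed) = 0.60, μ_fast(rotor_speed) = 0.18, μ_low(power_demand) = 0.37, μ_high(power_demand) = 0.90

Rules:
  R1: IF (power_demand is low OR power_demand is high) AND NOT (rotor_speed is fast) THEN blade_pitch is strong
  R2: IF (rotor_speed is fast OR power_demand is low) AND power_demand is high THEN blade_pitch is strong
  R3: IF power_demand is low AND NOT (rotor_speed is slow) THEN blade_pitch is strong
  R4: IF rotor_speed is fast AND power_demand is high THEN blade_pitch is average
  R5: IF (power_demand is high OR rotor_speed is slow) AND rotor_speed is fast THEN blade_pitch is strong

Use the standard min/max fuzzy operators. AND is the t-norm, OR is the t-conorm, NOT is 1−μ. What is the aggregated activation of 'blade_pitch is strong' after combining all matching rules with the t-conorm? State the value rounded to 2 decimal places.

0.82

R1: (low=0.37 OR high=0.90) = 0.90; AND[min(a, b)] with ¬fast=1−0.18=0.82 → w = 0.82
R2: (fast=0.18 OR low=0.37) = 0.37; AND[min(a, b)] with high=0.90 → w = 0.37
R3: low=0.37, ¬slow=1−0.60=0.40; AND[min(a, b)] → w = 0.37
R4: fast=0.18, high=0.90; AND[min(a, b)] → w = 0.18
R5: (high=0.90 OR slow=0.60) = 0.90; AND[min(a, b)] with fast=0.18 → w = 0.18
Rules with consequent 'strong': {R1, R2, R3, R5} → strengths 0.82, 0.37, 0.37, 0.18
Aggregate via t-conorm [max(a, b)]: 0.82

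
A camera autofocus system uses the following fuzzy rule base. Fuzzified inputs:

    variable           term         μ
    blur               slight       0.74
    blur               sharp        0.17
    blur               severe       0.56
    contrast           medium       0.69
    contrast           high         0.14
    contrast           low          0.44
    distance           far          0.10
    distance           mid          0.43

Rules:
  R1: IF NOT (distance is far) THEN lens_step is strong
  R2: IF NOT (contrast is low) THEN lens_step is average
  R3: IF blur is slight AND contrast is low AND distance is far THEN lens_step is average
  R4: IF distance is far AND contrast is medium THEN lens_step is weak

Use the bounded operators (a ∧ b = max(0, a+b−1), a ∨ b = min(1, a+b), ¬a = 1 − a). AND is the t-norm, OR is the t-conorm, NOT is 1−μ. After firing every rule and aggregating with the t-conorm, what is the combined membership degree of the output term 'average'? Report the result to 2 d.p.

R1: ¬far=1−0.10=0.90 → w = 0.90
R2: ¬low=1−0.44=0.56 → w = 0.56
R3: slight=0.74, low=0.44, far=0.10; AND[max(0, a+b−1)] → w = 0.00
R4: far=0.10, medium=0.69; AND[max(0, a+b−1)] → w = 0.00
Rules with consequent 'average': {R2, R3} → strengths 0.56, 0.00
Aggregate via t-conorm [min(1, a+b)]: 0.56

0.56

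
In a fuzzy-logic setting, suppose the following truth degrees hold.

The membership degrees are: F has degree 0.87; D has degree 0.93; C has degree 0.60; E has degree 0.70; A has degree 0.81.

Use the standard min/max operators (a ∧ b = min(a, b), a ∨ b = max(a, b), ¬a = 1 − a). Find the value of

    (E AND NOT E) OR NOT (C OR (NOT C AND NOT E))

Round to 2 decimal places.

0.40

NOT E = 1 − 0.70 = 0.30
E AND NOT E = min(a, b) on (0.70, 0.30) = 0.30
NOT C = 1 − 0.60 = 0.40
NOT E = 1 − 0.70 = 0.30
NOT C AND NOT E = min(a, b) on (0.40, 0.30) = 0.30
C OR (NOT C AND NOT E) = max(a, b) on (0.60, 0.30) = 0.60
NOT (C OR (NOT C AND NOT E)) = 1 − 0.60 = 0.40
(E AND NOT E) OR NOT (C OR (NOT C AND NOT E)) = max(a, b) on (0.30, 0.40) = 0.40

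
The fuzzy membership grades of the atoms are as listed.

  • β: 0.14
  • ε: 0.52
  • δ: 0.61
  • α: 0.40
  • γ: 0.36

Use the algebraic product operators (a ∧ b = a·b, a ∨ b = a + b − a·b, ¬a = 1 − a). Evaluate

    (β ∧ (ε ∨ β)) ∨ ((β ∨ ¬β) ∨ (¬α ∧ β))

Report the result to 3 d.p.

0.899

ε ∨ β = a + b − a·b on (0.5200, 0.1400) = 0.5872
β ∧ (ε ∨ β) = a·b on (0.1400, 0.5872) = 0.0822
¬β = 1 − 0.1400 = 0.8600
β ∨ ¬β = a + b − a·b on (0.1400, 0.8600) = 0.8796
¬α = 1 − 0.4000 = 0.6000
¬α ∧ β = a·b on (0.6000, 0.1400) = 0.0840
(β ∨ ¬β) ∨ (¬α ∧ β) = a + b − a·b on (0.8796, 0.0840) = 0.8897
(β ∧ (ε ∨ β)) ∨ ((β ∨ ¬β) ∨ (¬α ∧ β)) = a + b − a·b on (0.0822, 0.8897) = 0.8988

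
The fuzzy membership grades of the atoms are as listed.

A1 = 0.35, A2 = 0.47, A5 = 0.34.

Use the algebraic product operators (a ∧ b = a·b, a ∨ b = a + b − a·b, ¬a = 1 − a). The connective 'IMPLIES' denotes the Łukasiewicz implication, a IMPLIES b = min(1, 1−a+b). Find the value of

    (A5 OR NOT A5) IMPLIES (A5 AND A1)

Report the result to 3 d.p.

NOT A5 = 1 − 0.3400 = 0.6600
A5 OR NOT A5 = a + b − a·b on (0.3400, 0.6600) = 0.7756
A5 AND A1 = a·b on (0.3400, 0.3500) = 0.1190
(A5 OR NOT A5) IMPLIES (A5 AND A1)  [Łukasiewicz: min(1, 1−a+b)] with a=0.7756, b=0.1190 → 0.3434

0.343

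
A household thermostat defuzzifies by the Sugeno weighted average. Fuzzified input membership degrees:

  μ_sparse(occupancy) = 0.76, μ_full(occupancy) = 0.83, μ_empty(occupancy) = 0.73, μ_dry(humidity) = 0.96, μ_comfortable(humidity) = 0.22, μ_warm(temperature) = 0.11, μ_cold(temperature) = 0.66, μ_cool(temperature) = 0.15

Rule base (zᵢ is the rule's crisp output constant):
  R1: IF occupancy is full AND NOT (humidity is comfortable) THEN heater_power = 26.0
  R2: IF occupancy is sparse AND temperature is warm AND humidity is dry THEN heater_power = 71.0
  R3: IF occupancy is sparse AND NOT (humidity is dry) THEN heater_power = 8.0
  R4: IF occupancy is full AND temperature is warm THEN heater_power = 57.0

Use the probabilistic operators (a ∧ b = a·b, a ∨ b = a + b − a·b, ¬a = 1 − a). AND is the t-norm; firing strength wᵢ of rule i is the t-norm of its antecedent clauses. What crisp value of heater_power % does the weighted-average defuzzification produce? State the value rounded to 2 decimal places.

32.94

R1 (z=26.0): full=0.83, ¬comfortable=1−0.22=0.78; AND[a·b] → w = 0.6474
R2 (z=71.0): sparse=0.76, warm=0.11, dry=0.96; AND[a·b] → w = 0.0803
R3 (z=8.0): sparse=0.76, ¬dry=1−0.96=0.04; AND[a·b] → w = 0.0304
R4 (z=57.0): full=0.83, warm=0.11; AND[a·b] → w = 0.0913
Weighted average = (0.6474·26.0 + 0.0803·71.0 + 0.0304·8.0 + 0.0913·57.0) / (0.6474 + 0.0803 + 0.0304 + 0.0913)
  = 27.9779 / 0.8494 = 32.94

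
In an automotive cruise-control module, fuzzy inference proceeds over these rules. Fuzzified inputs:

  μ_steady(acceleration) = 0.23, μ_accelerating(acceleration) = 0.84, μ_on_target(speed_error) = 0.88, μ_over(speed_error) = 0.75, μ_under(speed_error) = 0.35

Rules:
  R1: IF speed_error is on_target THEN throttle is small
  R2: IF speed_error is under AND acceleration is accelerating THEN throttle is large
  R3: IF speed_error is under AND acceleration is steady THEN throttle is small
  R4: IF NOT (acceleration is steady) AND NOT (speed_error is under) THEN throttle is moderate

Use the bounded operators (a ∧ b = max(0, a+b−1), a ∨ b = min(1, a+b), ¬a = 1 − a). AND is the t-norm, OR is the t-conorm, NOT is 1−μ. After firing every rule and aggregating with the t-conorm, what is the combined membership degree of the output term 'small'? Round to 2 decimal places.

0.88

R1: on_target=0.88 → w = 0.88
R2: under=0.35, accelerating=0.84; AND[max(0, a+b−1)] → w = 0.19
R3: under=0.35, steady=0.23; AND[max(0, a+b−1)] → w = 0.00
R4: ¬steady=1−0.23=0.77, ¬under=1−0.35=0.65; AND[max(0, a+b−1)] → w = 0.42
Rules with consequent 'small': {R1, R3} → strengths 0.88, 0.00
Aggregate via t-conorm [min(1, a+b)]: 0.88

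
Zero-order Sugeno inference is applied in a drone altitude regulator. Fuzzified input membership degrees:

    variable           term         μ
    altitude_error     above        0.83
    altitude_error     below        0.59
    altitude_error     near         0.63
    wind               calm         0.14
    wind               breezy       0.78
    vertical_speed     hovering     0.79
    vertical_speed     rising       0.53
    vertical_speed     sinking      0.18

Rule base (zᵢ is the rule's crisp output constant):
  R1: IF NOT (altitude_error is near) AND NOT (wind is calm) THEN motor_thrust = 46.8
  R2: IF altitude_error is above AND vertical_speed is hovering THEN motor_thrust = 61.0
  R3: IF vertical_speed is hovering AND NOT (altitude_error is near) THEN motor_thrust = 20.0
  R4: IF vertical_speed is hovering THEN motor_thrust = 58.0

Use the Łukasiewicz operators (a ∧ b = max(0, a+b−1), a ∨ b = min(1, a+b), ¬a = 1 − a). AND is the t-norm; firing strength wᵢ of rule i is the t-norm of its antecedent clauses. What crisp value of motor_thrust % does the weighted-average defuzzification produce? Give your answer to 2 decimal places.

54.22

R1 (z=46.8): ¬near=1−0.63=0.37, ¬calm=1−0.14=0.86; AND[max(0, a+b−1)] → w = 0.23
R2 (z=61.0): above=0.83, hovering=0.79; AND[max(0, a+b−1)] → w = 0.62
R3 (z=20.0): hovering=0.79, ¬near=1−0.63=0.37; AND[max(0, a+b−1)] → w = 0.16
R4 (z=58.0): hovering=0.79 → w = 0.79
Weighted average = (0.23·46.8 + 0.62·61.0 + 0.16·20.0 + 0.79·58.0) / (0.23 + 0.62 + 0.16 + 0.79)
  = 97.6040 / 1.8000 = 54.22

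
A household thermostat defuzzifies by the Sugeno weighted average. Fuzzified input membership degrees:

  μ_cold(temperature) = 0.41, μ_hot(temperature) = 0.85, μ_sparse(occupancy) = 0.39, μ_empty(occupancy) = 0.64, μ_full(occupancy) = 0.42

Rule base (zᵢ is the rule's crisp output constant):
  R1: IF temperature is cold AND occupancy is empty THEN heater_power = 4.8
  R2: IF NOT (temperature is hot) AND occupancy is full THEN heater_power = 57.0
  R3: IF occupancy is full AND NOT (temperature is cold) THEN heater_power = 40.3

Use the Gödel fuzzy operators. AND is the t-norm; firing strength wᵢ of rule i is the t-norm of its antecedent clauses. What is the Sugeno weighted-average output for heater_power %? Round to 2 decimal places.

R1 (z=4.8): cold=0.41, empty=0.64; AND[min(a, b)] → w = 0.41
R2 (z=57.0): ¬hot=1−0.85=0.15, full=0.42; AND[min(a, b)] → w = 0.15
R3 (z=40.3): full=0.42, ¬cold=1−0.41=0.59; AND[min(a, b)] → w = 0.42
Weighted average = (0.41·4.8 + 0.15·57.0 + 0.42·40.3) / (0.41 + 0.15 + 0.42)
  = 27.4440 / 0.9800 = 28.00

28.00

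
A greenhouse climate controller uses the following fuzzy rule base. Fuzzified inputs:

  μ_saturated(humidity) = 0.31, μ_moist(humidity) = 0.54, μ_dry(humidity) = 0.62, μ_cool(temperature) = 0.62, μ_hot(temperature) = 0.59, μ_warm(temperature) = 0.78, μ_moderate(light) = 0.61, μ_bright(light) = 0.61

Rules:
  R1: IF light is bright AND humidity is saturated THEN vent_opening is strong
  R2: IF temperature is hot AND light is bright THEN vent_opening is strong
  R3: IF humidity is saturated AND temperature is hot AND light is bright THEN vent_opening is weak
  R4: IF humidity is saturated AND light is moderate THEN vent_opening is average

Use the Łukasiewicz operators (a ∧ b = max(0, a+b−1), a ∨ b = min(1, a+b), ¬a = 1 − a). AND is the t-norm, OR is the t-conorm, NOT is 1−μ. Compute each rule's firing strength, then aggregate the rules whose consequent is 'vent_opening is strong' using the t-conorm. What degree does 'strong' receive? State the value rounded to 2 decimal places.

R1: bright=0.61, saturated=0.31; AND[max(0, a+b−1)] → w = 0.00
R2: hot=0.59, bright=0.61; AND[max(0, a+b−1)] → w = 0.20
R3: saturated=0.31, hot=0.59, bright=0.61; AND[max(0, a+b−1)] → w = 0.00
R4: saturated=0.31, moderate=0.61; AND[max(0, a+b−1)] → w = 0.00
Rules with consequent 'strong': {R1, R2} → strengths 0.00, 0.20
Aggregate via t-conorm [min(1, a+b)]: 0.20

0.20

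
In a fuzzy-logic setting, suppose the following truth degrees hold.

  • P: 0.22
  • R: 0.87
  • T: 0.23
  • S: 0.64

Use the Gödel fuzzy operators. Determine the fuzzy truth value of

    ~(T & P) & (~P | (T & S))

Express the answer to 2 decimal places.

T & P = min(a, b) on (0.23, 0.22) = 0.22
~(T & P) = 1 − 0.22 = 0.78
~P = 1 − 0.22 = 0.78
T & S = min(a, b) on (0.23, 0.64) = 0.23
~P | (T & S) = max(a, b) on (0.78, 0.23) = 0.78
~(T & P) & (~P | (T & S)) = min(a, b) on (0.78, 0.78) = 0.78

0.78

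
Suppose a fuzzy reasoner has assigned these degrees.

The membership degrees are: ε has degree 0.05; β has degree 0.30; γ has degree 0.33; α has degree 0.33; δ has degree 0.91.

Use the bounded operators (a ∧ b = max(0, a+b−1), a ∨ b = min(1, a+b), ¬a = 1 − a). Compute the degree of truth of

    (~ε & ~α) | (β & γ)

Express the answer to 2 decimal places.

~ε = 1 − 0.05 = 0.95
~α = 1 − 0.33 = 0.67
~ε & ~α = max(0, a+b−1) on (0.95, 0.67) = 0.62
β & γ = max(0, a+b−1) on (0.30, 0.33) = 0.00
(~ε & ~α) | (β & γ) = min(1, a+b) on (0.62, 0.00) = 0.62

0.62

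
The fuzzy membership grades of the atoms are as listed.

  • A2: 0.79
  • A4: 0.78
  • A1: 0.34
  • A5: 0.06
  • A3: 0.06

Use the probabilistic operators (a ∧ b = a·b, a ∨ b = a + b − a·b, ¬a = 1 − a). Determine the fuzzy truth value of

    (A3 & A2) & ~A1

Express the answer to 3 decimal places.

A3 & A2 = a·b on (0.0600, 0.7900) = 0.0474
~A1 = 1 − 0.3400 = 0.6600
(A3 & A2) & ~A1 = a·b on (0.0474, 0.6600) = 0.0313

0.031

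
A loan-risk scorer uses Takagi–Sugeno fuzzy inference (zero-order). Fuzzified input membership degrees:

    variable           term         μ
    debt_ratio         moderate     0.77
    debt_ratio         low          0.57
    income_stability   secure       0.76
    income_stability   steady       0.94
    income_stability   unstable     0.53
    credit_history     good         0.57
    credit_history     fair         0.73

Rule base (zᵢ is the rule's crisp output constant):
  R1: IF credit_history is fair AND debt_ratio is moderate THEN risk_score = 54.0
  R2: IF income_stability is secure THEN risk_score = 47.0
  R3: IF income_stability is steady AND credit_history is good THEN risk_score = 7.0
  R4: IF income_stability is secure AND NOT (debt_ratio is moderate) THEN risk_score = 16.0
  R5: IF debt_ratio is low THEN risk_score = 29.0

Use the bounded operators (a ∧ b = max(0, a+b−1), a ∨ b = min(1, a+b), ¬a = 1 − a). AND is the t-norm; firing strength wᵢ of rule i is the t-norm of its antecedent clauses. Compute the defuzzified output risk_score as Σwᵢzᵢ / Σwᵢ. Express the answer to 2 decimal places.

R1 (z=54.0): fair=0.73, moderate=0.77; AND[max(0, a+b−1)] → w = 0.50
R2 (z=47.0): secure=0.76 → w = 0.76
R3 (z=7.0): steady=0.94, good=0.57; AND[max(0, a+b−1)] → w = 0.51
R4 (z=16.0): secure=0.76, ¬moderate=1−0.77=0.23; AND[max(0, a+b−1)] → w = 0.00
R5 (z=29.0): low=0.57 → w = 0.57
Weighted average = (0.50·54.0 + 0.76·47.0 + 0.51·7.0 + 0.00·16.0 + 0.57·29.0) / (0.50 + 0.76 + 0.51 + 0.00 + 0.57)
  = 82.8200 / 2.3400 = 35.39

35.39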